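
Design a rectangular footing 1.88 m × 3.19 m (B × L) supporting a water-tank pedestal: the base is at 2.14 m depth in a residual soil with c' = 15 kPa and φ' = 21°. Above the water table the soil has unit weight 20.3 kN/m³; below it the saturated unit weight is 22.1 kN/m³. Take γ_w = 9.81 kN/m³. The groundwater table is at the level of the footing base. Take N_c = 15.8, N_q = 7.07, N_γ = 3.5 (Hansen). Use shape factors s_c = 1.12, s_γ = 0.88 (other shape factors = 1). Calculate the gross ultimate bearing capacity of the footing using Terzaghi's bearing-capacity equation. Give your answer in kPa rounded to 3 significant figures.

q_ult ≈ 608 kPa

Overburden at base level: q = 20.3 × 2.14 = 43.442 kPa.
Below the base the soil is submerged, so the ½γBN_γ term uses γ' = 22.1 − 9.81 = 12.29 kN/m³.
Cohesion term c·N_c·s_c = 15 × 15.8 × 1.12 = 265.44 kPa; surcharge term q·N_q = 43.442 × 7.07 = 307.13 kPa; self-weight term 0.5·γ·B·N_γ·s_γ = 0.5 × 12.29 × 1.88 × 3.5 × 0.88 = 35.582 kPa.
q_ult = 265.44 + 307.13 + 35.582 = 608.16 kPa.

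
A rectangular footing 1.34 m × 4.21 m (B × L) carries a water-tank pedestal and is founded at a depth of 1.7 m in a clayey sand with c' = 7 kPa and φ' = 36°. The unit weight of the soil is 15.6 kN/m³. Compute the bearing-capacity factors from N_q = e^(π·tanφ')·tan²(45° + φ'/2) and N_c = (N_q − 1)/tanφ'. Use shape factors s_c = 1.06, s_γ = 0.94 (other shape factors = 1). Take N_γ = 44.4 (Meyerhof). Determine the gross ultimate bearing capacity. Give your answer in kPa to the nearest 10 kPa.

tan36° = 0.7265, so N_q = e^(π×0.7265)·tan²(63°) = 9.801 × 3.852 = 37.75.
N_c = (37.75 − 1)/tan36° = 50.59.
Effective surcharge at the founding depth q = γ·D_f = 15.6 × 1.7 = 26.52 kPa.
q_ult = c·N_c·s_c + q·N_q + 0.5·γ·B·N_γ·s_γ
     = 7 × 50.585 × 1.06 + 26.52 × 37.752 + 0.5 × 15.6 × 1.34 × 44.4 × 0.94
     = 375.34 + 1001.2 + 436.22 = 1812.8 kPa.

q_ult ≈ 1810 kPa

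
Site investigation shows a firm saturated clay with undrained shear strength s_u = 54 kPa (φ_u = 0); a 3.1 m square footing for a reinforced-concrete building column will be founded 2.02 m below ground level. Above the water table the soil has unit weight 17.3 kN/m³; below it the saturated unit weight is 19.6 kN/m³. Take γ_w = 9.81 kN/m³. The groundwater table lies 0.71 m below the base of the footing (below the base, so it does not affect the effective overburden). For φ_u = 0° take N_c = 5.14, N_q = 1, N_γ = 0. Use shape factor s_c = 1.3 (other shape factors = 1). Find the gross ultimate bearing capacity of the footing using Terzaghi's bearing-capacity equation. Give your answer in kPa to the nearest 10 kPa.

Effective surcharge at the founding depth q = γ·D_f = 17.3 × 2.02 = 34.946 kPa.
q_ult = c·N_c·s_c + q·N_q
     = 54 × 5.14 × 1.3 + 34.946 × 1
     = 360.83 + 34.946 = 395.77 kPa.

q_ult ≈ 400 kPa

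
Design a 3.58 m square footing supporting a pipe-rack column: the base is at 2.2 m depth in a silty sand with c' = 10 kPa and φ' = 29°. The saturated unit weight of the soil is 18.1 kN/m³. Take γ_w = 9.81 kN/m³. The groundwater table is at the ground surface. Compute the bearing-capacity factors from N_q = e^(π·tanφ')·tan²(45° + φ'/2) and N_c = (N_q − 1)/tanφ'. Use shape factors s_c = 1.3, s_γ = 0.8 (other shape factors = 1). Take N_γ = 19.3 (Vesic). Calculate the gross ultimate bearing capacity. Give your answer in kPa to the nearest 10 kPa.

q_ult ≈ 890 kPa

tan29° = 0.5543, so N_q = e^(π×0.5543)·tan²(59.5°) = 5.705 × 2.882 = 16.44.
N_c = (16.44 − 1)/tan29° = 27.86.
With the water table at the surface the whole profile is submerged: γ' = 18.1 − 9.81 = 8.29 kN/m³, so q = γ'·D_f = 18.238 kPa; the same γ' applies in the ½γBN_γ term.
q_ult = c·N_c·s_c + q·N_q + 0.5·γ·B·N_γ·s_γ
     = 10 × 27.86 × 1.3 + 18.238 × 16.443 + 0.5 × 8.29 × 3.58 × 19.3 × 0.8
     = 362.19 + 299.89 + 229.12 = 891.19 kPa.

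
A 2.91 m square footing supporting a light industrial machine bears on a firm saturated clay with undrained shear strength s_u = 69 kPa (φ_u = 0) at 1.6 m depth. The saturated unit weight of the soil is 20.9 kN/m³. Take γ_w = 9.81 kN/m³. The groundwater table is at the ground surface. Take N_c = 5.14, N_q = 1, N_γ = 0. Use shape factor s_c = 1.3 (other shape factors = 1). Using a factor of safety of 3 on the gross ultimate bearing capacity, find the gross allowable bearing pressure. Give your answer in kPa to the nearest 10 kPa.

Water table at ground surface, so effective unit weight γ' = 20.9 − 9.81 = 11.09 kN/m³ is used throughout; overburden q = 11.09 × 1.6 = 17.744 kPa.
Cohesion term c·N_c·s_c = 69 × 5.14 × 1.3 = 461.06 kPa; surcharge term q·N_q = 17.744 × 1 = 17.744 kPa.
q_ult = 461.06 + 17.744 = 478.8 kPa.
q_all = 478.8 / 3 = 159.6 kPa.

q_all ≈ 160 kPa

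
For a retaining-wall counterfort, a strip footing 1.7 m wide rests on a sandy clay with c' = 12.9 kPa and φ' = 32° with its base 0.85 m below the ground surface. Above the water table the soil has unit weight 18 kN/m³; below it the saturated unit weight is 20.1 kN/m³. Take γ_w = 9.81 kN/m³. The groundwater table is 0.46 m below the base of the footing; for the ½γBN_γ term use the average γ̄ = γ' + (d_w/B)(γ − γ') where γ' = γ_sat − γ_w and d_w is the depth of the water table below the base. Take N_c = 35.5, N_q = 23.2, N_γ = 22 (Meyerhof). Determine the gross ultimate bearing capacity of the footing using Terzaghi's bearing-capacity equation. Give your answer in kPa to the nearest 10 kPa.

Overburden at base level: q = 18 × 0.85 = 15.3 kPa.
The water table is 0.46 m below the base (< B = 1.7 m), so the ½γBN_γ term uses γ̄ = γ' + (d_w/B)(γ − γ') = 10.29 + (0.46/1.7)(18 − 10.29) = 12.376 kN/m³.
Cohesion term c·N_c = 12.9 × 35.5 = 457.95 kPa; surcharge term q·N_q = 15.3 × 23.2 = 354.96 kPa; self-weight term 0.5·γ·B·N_γ = 0.5 × 12.376 × 1.7 × 22 = 231.44 kPa.
q_ult = 457.95 + 354.96 + 231.44 = 1044.3 kPa.

q_ult ≈ 1040 kPa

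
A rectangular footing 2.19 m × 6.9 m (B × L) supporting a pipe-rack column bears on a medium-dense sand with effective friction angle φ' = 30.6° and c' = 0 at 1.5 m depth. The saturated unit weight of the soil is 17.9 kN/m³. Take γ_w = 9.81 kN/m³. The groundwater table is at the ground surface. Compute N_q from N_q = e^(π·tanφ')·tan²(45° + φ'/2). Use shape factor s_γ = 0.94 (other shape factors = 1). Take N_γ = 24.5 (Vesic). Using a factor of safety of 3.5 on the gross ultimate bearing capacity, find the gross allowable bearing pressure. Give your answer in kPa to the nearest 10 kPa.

q_all ≈ 130 kPa

N_q = e^(π·tan30.6°)·tan²(60.3°) = 19.7.
Water table at ground surface, so effective unit weight γ' = 17.9 − 9.81 = 8.09 kN/m³ is used throughout; overburden q = 8.09 × 1.5 = 12.135 kPa; the same γ' applies in the ½γBN_γ term.
Surcharge term q·N_q = 12.135 × 19.704 = 239.1 kPa; self-weight term 0.5·γ·B·N_γ·s_γ = 0.5 × 8.09 × 2.19 × 24.5 × 0.94 = 204.01 kPa.
q_ult = 239.1 + 204.01 = 443.12 kPa.
q_all = 443.12 / 3.5 = 126.6 kPa.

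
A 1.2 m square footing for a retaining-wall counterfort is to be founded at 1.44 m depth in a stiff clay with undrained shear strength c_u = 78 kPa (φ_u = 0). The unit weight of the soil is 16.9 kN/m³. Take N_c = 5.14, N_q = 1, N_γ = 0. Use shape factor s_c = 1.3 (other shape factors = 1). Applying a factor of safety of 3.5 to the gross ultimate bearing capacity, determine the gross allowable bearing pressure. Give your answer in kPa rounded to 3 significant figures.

q_all ≈ 156 kPa

Overburden at base level: q = 16.9 × 1.44 = 24.336 kPa.
Cohesion term c·N_c·s_c = 78 × 5.14 × 1.3 = 521.2 kPa; surcharge term q·N_q = 24.336 × 1 = 24.336 kPa.
q_ult = 521.2 + 24.336 = 545.53 kPa.
q_all = q_ult / FS = 545.53 / 3.5 = 155.87 kPa.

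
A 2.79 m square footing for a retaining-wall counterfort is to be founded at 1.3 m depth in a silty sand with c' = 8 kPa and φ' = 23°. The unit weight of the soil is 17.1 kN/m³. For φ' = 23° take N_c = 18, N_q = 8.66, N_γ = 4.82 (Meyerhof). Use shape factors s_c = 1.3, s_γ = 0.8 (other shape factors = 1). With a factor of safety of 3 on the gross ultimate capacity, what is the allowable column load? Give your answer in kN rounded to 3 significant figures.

q = γ·D_f = 17.1 × 1.3 = 22.23 kPa.
c·N_c·s_c = 8 × 18 × 1.3 = 187.2 kPa
q·N_q = 22.23 × 8.66 = 192.51 kPa
0.5·γ·B·N_γ·s_γ = 0.5 × 17.1 × 2.79 × 4.82 × 0.8 = 91.983 kPa
q_ult = 187.2 + 192.51 + 91.983 = 471.69 kPa.
Gross allowable pressure q_all = 471.69 / 3 = 157.23 kPa.
Footing area = 7.7841 m², so allowable column load = 157.23 × 7.7841 = 1223.9 kN.

P_all ≈ 1220 kN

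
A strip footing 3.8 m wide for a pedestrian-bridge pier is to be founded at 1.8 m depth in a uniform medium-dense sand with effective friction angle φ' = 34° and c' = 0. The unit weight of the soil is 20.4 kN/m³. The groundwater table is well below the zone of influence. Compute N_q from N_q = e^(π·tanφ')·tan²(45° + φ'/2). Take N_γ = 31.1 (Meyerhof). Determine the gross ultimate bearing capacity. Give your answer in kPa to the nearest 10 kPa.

q_ult ≈ 2290 kPa

tan34° = 0.6745, so N_q = e^(π×0.6745)·tan²(62°) = 8.323 × 3.537 = 29.44.
Effective surcharge at the founding depth q = γ·D_f = 20.4 × 1.8 = 36.72 kPa.
q_ult = q·N_q + 0.5·γ·B·N_γ
     = 36.72 × 29.44 + 0.5 × 20.4 × 3.8 × 31.1
     = 1081 + 1205.4 = 2286.5 kPa.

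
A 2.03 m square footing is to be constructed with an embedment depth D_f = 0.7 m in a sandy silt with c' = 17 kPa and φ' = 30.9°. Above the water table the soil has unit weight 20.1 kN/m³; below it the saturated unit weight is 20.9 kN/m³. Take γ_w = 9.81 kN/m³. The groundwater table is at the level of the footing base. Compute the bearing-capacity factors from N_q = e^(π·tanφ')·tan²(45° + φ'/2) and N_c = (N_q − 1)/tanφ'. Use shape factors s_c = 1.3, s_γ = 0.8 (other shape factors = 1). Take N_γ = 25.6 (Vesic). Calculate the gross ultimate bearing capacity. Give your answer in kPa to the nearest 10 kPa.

q_ult ≈ 1230 kPa

tan30.9° = 0.5985, so N_q = e^(π×0.5985)·tan²(60.45°) = 6.555 × 3.111 = 20.39.
N_c = (20.39 − 1)/tan30.9° = 32.41.
Overburden at base level: q = 20.1 × 0.7 = 14.07 kPa.
Below the base the soil is submerged, so the ½γBN_γ term uses γ' = 20.9 − 9.81 = 11.09 kN/m³.
Cohesion term c·N_c·s_c = 17 × 32.406 × 1.3 = 716.17 kPa; surcharge term q·N_q = 14.07 × 20.394 = 286.95 kPa; self-weight term 0.5·γ·B·N_γ·s_γ = 0.5 × 11.09 × 2.03 × 25.6 × 0.8 = 230.53 kPa.
q_ult = 716.17 + 286.95 + 230.53 = 1233.6 kPa.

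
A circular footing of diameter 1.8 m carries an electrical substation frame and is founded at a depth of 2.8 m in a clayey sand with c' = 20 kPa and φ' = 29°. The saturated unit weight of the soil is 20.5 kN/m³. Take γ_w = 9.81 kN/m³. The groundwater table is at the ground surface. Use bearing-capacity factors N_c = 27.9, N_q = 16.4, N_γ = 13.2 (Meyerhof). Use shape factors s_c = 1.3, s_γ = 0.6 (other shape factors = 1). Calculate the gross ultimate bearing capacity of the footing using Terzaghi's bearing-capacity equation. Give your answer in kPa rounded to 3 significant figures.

Water table at ground surface, so effective unit weight γ' = 20.5 − 9.81 = 10.69 kN/m³ is used throughout; overburden q = 10.69 × 2.8 = 29.932 kPa; the same γ' applies in the ½γBN_γ term.
Cohesion term c·N_c·s_c = 20 × 27.9 × 1.3 = 725.4 kPa; surcharge term q·N_q = 29.932 × 16.4 = 490.88 kPa; self-weight term 0.5·γ·B·N_γ·s_γ = 0.5 × 10.69 × 1.8 × 13.2 × 0.6 = 76.198 kPa.
q_ult = 725.4 + 490.88 + 76.198 = 1292.5 kPa.

q_ult ≈ 1290 kPa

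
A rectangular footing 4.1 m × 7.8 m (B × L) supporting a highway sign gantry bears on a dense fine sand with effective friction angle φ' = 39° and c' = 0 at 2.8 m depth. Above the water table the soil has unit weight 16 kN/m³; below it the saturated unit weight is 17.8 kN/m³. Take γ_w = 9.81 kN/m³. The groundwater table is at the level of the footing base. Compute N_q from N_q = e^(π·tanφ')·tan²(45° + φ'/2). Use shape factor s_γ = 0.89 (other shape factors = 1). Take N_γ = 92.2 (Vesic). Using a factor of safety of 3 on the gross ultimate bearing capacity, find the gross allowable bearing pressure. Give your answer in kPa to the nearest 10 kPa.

N_q = e^(π·tan39°)·tan²(64.5°) = 55.96.
Effective surcharge at the founding depth q = γ·D_f = 16 × 2.8 = 44.8 kPa.
The water table coincides with the base, so in the self-weight term γ → γ' = 7.99 kN/m³.
q_ult = q·N_q + 0.5·γ·B·N_γ·s_γ
     = 44.8 × 55.957 + 0.5 × 7.99 × 4.1 × 92.2 × 0.89
     = 2506.9 + 1344.1 = 3851 kPa.
q_all = 3851 / 3 = 1283.7 kPa.

q_all ≈ 1280 kPa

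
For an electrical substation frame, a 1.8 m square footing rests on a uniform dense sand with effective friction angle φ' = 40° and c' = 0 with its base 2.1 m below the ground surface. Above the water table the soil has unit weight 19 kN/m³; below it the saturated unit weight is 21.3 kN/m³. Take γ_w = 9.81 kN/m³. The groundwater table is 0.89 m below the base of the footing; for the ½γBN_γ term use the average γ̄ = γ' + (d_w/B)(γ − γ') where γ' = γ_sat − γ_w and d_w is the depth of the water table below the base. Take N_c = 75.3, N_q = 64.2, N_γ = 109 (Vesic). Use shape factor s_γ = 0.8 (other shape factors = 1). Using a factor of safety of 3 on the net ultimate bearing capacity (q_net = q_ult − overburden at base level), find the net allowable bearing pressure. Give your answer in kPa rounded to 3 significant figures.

q_all(net) ≈ 1240 kPa

q = γ·D_f = 19 × 2.1 = 39.9 kPa.
γ' = 11.49 kN/m³; averaging over the depth B below the base, γ̄ = γ' + (d_w/B)(γ − γ') = 15.203 kN/m³.
q·N_q = 39.9 × 64.2 = 2561.6 kPa
0.5·γ·B·N_γ·s_γ = 0.5 × 15.203 × 1.8 × 109 × 0.8 = 1193.2 kPa
q_ult = 2561.6 + 1193.2 = 3754.7 kPa.
q_net = 3754.7 − 39.9 = 3714.8 kPa.
q_all(net) = 3714.8 / 3 = 1238.3 kPa.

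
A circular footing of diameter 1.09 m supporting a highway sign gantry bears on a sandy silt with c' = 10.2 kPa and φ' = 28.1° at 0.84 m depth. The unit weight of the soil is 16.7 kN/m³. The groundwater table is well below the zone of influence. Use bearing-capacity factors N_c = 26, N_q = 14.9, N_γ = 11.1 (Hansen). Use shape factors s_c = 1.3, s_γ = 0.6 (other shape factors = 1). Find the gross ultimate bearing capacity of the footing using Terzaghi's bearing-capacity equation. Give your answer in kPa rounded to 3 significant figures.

Overburden at base level: q = 16.7 × 0.84 = 14.028 kPa.
Cohesion term c·N_c·s_c = 10.2 × 26 × 1.3 = 344.76 kPa; surcharge term q·N_q = 14.028 × 14.9 = 209.02 kPa; self-weight term 0.5·γ·B·N_γ·s_γ = 0.5 × 16.7 × 1.09 × 11.1 × 0.6 = 60.616 kPa.
q_ult = 344.76 + 209.02 + 60.616 = 614.39 kPa.

q_ult ≈ 614 kPa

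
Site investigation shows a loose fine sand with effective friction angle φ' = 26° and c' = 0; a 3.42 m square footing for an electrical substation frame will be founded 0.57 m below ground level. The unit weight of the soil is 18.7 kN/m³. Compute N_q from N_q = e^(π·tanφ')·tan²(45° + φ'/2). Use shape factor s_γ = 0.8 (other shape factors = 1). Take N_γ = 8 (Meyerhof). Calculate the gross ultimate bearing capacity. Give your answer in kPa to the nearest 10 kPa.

tan26° = 0.4877, so N_q = e^(π×0.4877)·tan²(58°) = 4.629 × 2.561 = 11.85.
Overburden at base level: q = 18.7 × 0.57 = 10.659 kPa.
Surcharge term q·N_q = 10.659 × 11.854 = 126.35 kPa; self-weight term 0.5·γ·B·N_γ·s_γ = 0.5 × 18.7 × 3.42 × 8 × 0.8 = 204.65 kPa.
q_ult = 126.35 + 204.65 = 331.01 kPa.

q_ult ≈ 330 kPa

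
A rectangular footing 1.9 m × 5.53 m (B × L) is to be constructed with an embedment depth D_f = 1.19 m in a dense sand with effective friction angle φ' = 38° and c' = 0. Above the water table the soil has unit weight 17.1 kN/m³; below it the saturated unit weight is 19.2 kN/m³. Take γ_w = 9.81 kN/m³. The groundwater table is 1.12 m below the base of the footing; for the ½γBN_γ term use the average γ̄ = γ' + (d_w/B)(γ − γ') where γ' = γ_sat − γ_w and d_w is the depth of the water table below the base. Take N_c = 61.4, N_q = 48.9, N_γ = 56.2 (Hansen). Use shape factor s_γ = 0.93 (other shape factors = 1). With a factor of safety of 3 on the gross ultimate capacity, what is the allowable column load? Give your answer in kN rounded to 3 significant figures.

P_all ≈ 5910 kN

Effective surcharge at the founding depth q = γ·D_f = 17.1 × 1.19 = 20.349 kPa.
With d_w = 1.12 m < B, γ̄ = 9.39 + (1.12/1.9) × (17.1 − 9.39) = 13.935 kN/m³.
q_ult = q·N_q + 0.5·γ·B·N_γ·s_γ
     = 20.349 × 48.9 + 0.5 × 13.935 × 1.9 × 56.2 × 0.93
     = 995.07 + 691.9 = 1687 kPa.
Gross allowable pressure q_all = 1687 / 3 = 562.32 kPa.
Footing area = 10.507 m², so allowable column load = 562.32 × 10.507 = 5908.3 kN.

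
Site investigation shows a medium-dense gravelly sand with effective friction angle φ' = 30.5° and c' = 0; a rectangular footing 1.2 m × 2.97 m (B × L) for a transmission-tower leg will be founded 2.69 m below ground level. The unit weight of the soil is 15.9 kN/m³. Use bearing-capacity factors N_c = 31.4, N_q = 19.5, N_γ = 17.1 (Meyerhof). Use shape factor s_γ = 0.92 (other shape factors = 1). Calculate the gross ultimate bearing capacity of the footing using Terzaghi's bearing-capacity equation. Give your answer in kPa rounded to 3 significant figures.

q = γ·D_f = 15.9 × 2.69 = 42.771 kPa.
q·N_q = 42.771 × 19.5 = 834.03 kPa
0.5·γ·B·N_γ·s_γ = 0.5 × 15.9 × 1.2 × 17.1 × 0.92 = 150.08 kPa
q_ult = 834.03 + 150.08 = 984.12 kPa.

q_ult ≈ 984 kPa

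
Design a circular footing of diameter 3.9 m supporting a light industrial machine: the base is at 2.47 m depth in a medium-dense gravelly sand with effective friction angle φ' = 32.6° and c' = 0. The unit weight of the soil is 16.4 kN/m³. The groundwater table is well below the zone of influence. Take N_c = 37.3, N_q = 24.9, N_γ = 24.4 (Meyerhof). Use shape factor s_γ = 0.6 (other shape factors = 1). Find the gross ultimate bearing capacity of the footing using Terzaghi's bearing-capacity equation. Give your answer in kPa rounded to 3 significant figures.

q_ult ≈ 1480 kPa

Overburden at base level: q = 16.4 × 2.47 = 40.508 kPa.
Surcharge term q·N_q = 40.508 × 24.9 = 1008.6 kPa; self-weight term 0.5·γ·B·N_γ·s_γ = 0.5 × 16.4 × 3.9 × 24.4 × 0.6 = 468.19 kPa.
q_ult = 1008.6 + 468.19 = 1476.8 kPa.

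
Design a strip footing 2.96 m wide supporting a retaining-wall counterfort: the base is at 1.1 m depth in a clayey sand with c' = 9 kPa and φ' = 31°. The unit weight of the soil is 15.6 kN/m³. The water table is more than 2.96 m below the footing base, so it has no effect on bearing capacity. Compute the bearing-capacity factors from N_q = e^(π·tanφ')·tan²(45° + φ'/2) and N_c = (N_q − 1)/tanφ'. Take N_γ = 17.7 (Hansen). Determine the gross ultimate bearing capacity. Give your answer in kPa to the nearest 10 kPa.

q_ult ≈ 1060 kPa

tan31° = 0.6009, so N_q = e^(π×0.6009)·tan²(60.5°) = 6.604 × 3.124 = 20.63.
N_c = (20.63 − 1)/tan31° = 32.67.
Effective surcharge at the founding depth q = γ·D_f = 15.6 × 1.1 = 17.16 kPa.
q_ult = c·N_c + q·N_q + 0.5·γ·B·N_γ
     = 9 × 32.671 + 17.16 × 20.631 + 0.5 × 15.6 × 2.96 × 17.7
     = 294.04 + 354.02 + 408.66 = 1056.7 kPa.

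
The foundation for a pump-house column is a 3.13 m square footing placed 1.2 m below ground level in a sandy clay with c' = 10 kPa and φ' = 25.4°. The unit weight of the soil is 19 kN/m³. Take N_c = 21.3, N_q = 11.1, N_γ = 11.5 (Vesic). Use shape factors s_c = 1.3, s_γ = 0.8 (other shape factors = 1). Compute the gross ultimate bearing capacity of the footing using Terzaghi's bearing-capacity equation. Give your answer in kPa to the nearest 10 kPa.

q_ult ≈ 800 kPa

q = γ·D_f = 19 × 1.2 = 22.8 kPa.
c·N_c·s_c = 10 × 21.3 × 1.3 = 276.9 kPa
q·N_q = 22.8 × 11.1 = 253.08 kPa
0.5·γ·B·N_γ·s_γ = 0.5 × 19 × 3.13 × 11.5 × 0.8 = 273.56 kPa
q_ult = 276.9 + 253.08 + 273.56 = 803.54 kPa.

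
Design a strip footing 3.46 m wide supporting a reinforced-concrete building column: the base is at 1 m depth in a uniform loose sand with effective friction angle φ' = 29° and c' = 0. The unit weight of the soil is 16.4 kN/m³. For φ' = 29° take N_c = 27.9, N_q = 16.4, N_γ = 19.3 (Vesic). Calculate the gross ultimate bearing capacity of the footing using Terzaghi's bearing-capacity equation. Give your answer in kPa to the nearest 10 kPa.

Effective surcharge at the founding depth q = γ·D_f = 16.4 × 1 = 16.4 kPa.
q_ult = q·N_q + 0.5·γ·B·N_γ
     = 16.4 × 16.4 + 0.5 × 16.4 × 3.46 × 19.3
     = 268.96 + 547.58 = 816.54 kPa.

q_ult ≈ 820 kPa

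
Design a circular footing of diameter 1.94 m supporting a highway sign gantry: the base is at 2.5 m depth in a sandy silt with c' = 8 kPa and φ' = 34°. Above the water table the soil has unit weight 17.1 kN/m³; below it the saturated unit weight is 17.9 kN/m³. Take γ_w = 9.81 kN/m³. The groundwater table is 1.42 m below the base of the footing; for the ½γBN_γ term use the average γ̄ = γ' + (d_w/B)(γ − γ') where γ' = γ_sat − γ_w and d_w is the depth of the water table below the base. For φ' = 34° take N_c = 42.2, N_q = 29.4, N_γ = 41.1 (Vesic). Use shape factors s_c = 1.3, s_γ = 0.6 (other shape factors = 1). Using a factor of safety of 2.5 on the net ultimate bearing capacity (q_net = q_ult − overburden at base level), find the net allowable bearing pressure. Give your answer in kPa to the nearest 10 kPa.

q_all(net) ≈ 800 kPa

q = γ·D_f = 17.1 × 2.5 = 42.75 kPa.
γ' = 8.09 kN/m³; averaging over the depth B below the base, γ̄ = γ' + (d_w/B)(γ − γ') = 14.685 kN/m³.
c·N_c·s_c = 8 × 42.2 × 1.3 = 438.88 kPa
q·N_q = 42.75 × 29.4 = 1256.8 kPa
0.5·γ·B·N_γ·s_γ = 0.5 × 14.685 × 1.94 × 41.1 × 0.6 = 351.27 kPa
q_ult = 438.88 + 1256.8 + 351.27 = 2047 kPa.
q_net = 2047 − 42.75 = 2004.2 kPa.
q_all(net) = 2004.2 / 2.5 = 801.7 kPa.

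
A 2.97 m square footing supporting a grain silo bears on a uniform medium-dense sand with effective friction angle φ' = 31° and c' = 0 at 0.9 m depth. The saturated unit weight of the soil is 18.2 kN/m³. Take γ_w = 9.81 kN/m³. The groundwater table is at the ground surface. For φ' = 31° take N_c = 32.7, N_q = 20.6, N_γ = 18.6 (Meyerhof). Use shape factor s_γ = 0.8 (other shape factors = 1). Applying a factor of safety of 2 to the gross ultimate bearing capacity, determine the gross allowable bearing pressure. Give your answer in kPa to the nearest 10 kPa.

γ' = 18.2 − 9.81 = 8.39 kN/m³ (submerged throughout). q = 8.39 × 0.9 = 7.551 kPa; the same γ' applies in the ½γBN_γ term.
q·N_q = 7.551 × 20.6 = 155.55 kPa
0.5·γ·B·N_γ·s_γ = 0.5 × 8.39 × 2.97 × 18.6 × 0.8 = 185.39 kPa
q_ult = 155.55 + 185.39 = 340.94 kPa.
q_all = q_ult / FS = 340.94 / 2 = 170.47 kPa.

q_all ≈ 170 kPa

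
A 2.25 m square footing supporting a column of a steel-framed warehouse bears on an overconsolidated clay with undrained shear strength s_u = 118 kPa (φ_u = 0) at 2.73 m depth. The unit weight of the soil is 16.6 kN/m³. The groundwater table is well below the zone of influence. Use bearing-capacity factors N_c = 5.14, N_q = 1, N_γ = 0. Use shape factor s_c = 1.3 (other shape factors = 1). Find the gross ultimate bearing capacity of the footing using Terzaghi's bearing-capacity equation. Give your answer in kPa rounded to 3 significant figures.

q_ult ≈ 834 kPa

Overburden at base level: q = 16.6 × 2.73 = 45.318 kPa.
Cohesion term c·N_c·s_c = 118 × 5.14 × 1.3 = 788.48 kPa; surcharge term q·N_q = 45.318 × 1 = 45.318 kPa.
q_ult = 788.48 + 45.318 = 833.79 kPa.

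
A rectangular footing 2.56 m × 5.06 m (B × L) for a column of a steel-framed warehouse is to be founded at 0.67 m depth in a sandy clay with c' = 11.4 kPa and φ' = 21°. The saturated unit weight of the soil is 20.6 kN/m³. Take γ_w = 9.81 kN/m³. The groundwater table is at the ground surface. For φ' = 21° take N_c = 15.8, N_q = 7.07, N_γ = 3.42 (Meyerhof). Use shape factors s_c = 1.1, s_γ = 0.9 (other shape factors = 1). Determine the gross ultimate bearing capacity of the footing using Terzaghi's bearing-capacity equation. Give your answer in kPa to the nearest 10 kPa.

q_ult ≈ 290 kPa

With the water table at the surface the whole profile is submerged: γ' = 20.6 − 9.81 = 10.79 kN/m³, so q = γ'·D_f = 7.2293 kPa; the same γ' applies in the ½γBN_γ term.
q_ult = c·N_c·s_c + q·N_q + 0.5·γ·B·N_γ·s_γ
     = 11.4 × 15.8 × 1.1 + 7.2293 × 7.07 + 0.5 × 10.79 × 2.56 × 3.42 × 0.9
     = 198.13 + 51.111 + 42.511 = 291.75 kPa.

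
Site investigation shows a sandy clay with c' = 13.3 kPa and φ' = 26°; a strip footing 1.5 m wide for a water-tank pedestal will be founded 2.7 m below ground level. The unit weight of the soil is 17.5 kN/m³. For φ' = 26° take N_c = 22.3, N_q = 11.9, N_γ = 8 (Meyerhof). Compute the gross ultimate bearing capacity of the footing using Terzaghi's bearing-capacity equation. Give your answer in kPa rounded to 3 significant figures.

q_ult ≈ 964 kPa

Effective surcharge at the founding depth q = γ·D_f = 17.5 × 2.7 = 47.25 kPa.
q_ult = c·N_c + q·N_q + 0.5·γ·B·N_γ
     = 13.3 × 22.3 + 47.25 × 11.9 + 0.5 × 17.5 × 1.5 × 8
     = 296.59 + 562.27 + 105 = 963.87 kPa.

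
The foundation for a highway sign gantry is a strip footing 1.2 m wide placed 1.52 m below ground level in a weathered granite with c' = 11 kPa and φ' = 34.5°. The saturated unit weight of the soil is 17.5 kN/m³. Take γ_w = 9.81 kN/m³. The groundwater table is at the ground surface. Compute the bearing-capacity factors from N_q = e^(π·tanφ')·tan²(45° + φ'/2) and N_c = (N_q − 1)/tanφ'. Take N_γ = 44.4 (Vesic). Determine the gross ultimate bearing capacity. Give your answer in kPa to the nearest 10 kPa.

tan34.5° = 0.6873, so N_q = e^(π×0.6873)·tan²(62.25°) = 8.664 × 3.613 = 31.3.
N_c = (31.3 − 1)/tan34.5° = 44.09.
Water table at ground surface, so effective unit weight γ' = 17.5 − 9.81 = 7.69 kN/m³ is used throughout; overburden q = 7.69 × 1.52 = 11.689 kPa; the same γ' applies in the ½γBN_γ term.
Cohesion term c·N_c = 11 × 44.085 = 484.94 kPa; surcharge term q·N_q = 11.689 × 31.299 = 365.85 kPa; self-weight term 0.5·γ·B·N_γ = 0.5 × 7.69 × 1.2 × 44.4 = 204.86 kPa.
q_ult = 484.94 + 365.85 + 204.86 = 1055.6 kPa.

q_ult ≈ 1060 kPa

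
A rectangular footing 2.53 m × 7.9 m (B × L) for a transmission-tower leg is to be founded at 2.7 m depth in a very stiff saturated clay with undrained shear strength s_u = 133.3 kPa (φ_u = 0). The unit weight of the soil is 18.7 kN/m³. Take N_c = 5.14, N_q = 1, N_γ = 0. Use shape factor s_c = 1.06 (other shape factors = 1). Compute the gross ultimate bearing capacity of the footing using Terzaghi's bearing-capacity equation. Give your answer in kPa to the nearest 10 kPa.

q_ult ≈ 780 kPa

Effective surcharge at the founding depth q = γ·D_f = 18.7 × 2.7 = 50.49 kPa.
q_ult = c·N_c·s_c + q·N_q
     = 133.3 × 5.14 × 1.06 + 50.49 × 1
     = 726.27 + 50.49 = 776.76 kPa.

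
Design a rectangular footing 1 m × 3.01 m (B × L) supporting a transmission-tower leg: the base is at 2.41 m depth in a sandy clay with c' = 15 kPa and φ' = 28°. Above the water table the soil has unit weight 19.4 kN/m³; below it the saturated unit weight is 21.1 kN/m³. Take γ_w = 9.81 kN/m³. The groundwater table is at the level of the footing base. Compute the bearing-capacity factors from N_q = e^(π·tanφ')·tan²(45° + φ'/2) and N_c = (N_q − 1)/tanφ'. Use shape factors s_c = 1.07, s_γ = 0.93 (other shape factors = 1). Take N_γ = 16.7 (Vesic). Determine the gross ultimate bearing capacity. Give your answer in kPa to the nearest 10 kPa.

q_ult ≈ 1190 kPa

tan28° = 0.5317, so N_q = e^(π×0.5317)·tan²(59°) = 5.314 × 2.77 = 14.72.
N_c = (14.72 − 1)/tan28° = 25.8.
Overburden at base level: q = 19.4 × 2.41 = 46.754 kPa.
Below the base the soil is submerged, so the ½γBN_γ term uses γ' = 21.1 − 9.81 = 11.29 kN/m³.
Cohesion term c·N_c·s_c = 15 × 25.803 × 1.07 = 414.14 kPa; surcharge term q·N_q = 46.754 × 14.72 = 688.21 kPa; self-weight term 0.5·γ·B·N_γ·s_γ = 0.5 × 11.29 × 1 × 16.7 × 0.93 = 87.672 kPa.
q_ult = 414.14 + 688.21 + 87.672 = 1190 kPa.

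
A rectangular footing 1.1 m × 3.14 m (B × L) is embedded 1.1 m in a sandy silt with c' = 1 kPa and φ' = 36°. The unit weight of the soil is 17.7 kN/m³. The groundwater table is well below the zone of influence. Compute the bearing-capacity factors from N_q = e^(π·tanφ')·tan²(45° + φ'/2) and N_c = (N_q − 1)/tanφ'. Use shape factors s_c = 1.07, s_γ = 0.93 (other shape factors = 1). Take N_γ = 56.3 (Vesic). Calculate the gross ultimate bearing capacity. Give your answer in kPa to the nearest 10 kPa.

tan36° = 0.7265, so N_q = e^(π×0.7265)·tan²(63°) = 9.801 × 3.852 = 37.75.
N_c = (37.75 − 1)/tan36° = 50.59.
Effective surcharge at the founding depth q = γ·D_f = 17.7 × 1.1 = 19.47 kPa.
q_ult = c·N_c·s_c + q·N_q + 0.5·γ·B·N_γ·s_γ
     = 1 × 50.585 × 1.07 + 19.47 × 37.752 + 0.5 × 17.7 × 1.1 × 56.3 × 0.93
     = 54.126 + 735.04 + 509.71 = 1298.9 kPa.

q_ult ≈ 1300 kPa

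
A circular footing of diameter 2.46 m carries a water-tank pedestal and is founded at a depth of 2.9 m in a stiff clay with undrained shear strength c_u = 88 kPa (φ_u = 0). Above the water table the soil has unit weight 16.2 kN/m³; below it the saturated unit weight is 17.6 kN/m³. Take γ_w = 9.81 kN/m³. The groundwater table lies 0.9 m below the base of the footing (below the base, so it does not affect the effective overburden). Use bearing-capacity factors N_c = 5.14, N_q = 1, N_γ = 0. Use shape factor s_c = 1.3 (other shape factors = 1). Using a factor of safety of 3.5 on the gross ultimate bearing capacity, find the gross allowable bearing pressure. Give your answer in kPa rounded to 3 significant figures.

q_all ≈ 181 kPa

Overburden at base level: q = 16.2 × 2.9 = 46.98 kPa.
Cohesion term c·N_c·s_c = 88 × 5.14 × 1.3 = 588.02 kPa; surcharge term q·N_q = 46.98 × 1 = 46.98 kPa.
q_ult = 588.02 + 46.98 = 635 kPa.
q_all = 635 / 3.5 = 181.43 kPa.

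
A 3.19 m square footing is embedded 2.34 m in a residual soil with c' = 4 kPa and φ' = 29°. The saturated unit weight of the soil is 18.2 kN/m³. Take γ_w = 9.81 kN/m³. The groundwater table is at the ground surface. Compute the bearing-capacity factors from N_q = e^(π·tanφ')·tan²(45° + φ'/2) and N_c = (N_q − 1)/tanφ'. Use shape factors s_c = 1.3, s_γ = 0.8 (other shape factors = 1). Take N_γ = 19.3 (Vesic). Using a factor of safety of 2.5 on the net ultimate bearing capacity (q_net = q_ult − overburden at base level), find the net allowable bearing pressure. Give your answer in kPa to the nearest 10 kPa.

q_all(net) ≈ 260 kPa

N_q = e^(π·tan29°)·tan²(59.5°) = 16.44; N_c = (N_q − 1)/tanφ' = 27.86.
γ' = 18.2 − 9.81 = 8.39 kN/m³ (submerged throughout). q = 8.39 × 2.34 = 19.633 kPa; the same γ' applies in the ½γBN_γ term.
c·N_c·s_c = 4 × 27.86 × 1.3 = 144.87 kPa
q·N_q = 19.633 × 16.443 = 322.82 kPa
0.5·γ·B·N_γ·s_γ = 0.5 × 8.39 × 3.19 × 19.3 × 0.8 = 206.62 kPa
q_ult = 144.87 + 322.82 + 206.62 = 674.32 kPa.
q_net = 674.32 − 19.633 = 654.69 kPa.
q_all(net) = 654.69 / 2.5 = 261.87 kPa.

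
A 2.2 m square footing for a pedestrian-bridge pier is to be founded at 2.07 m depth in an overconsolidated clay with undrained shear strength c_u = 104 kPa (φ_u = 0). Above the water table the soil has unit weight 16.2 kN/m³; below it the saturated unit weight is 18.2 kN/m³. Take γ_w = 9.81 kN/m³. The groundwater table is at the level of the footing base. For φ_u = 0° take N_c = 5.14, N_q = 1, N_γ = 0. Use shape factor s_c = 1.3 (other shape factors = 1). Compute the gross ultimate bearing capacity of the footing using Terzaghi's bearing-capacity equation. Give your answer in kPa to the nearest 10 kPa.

q_ult ≈ 730 kPa

q = γ·D_f = 16.2 × 2.07 = 33.534 kPa.
c·N_c·s_c = 104 × 5.14 × 1.3 = 694.93 kPa
q·N_q = 33.534 × 1 = 33.534 kPa
q_ult = 694.93 + 33.534 = 728.46 kPa.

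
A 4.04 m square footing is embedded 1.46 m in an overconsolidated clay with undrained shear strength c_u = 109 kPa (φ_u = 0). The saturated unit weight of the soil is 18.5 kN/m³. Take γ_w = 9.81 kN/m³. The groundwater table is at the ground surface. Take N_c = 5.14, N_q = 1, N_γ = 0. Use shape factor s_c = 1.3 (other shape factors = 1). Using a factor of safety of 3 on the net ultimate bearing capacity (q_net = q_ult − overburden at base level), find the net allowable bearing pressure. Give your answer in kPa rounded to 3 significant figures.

q_all(net) ≈ 243 kPa

With the water table at the surface the whole profile is submerged: γ' = 18.5 − 9.81 = 8.69 kN/m³, so q = γ'·D_f = 12.687 kPa.
q_ult = c·N_c·s_c + q·N_q
     = 109 × 5.14 × 1.3 + 12.687 × 1
     = 728.34 + 12.687 = 741.03 kPa.
q_net = 741.03 − 12.687 = 728.34 kPa.
q_all(net) = 728.34 / 3 = 242.78 kPa.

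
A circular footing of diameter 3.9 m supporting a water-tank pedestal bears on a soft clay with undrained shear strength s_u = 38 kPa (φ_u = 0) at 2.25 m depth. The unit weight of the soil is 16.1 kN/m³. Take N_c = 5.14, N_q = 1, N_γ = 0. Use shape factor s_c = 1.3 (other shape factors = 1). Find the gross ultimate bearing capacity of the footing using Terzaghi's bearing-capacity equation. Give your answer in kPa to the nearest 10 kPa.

q = γ·D_f = 16.1 × 2.25 = 36.225 kPa.
c·N_c·s_c = 38 × 5.14 × 1.3 = 253.92 kPa
q·N_q = 36.225 × 1 = 36.225 kPa
q_ult = 253.92 + 36.225 = 290.14 kPa.

q_ult ≈ 290 kPa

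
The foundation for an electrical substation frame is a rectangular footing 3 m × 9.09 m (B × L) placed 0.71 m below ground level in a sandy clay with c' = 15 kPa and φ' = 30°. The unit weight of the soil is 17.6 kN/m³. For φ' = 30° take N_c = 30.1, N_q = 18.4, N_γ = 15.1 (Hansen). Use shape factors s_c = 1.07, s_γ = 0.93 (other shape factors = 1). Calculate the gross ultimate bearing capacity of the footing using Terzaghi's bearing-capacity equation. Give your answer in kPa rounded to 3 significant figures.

q_ult ≈ 1080 kPa

Overburden at base level: q = 17.6 × 0.71 = 12.496 kPa.
Cohesion term c·N_c·s_c = 15 × 30.1 × 1.07 = 483.11 kPa; surcharge term q·N_q = 12.496 × 18.4 = 229.93 kPa; self-weight term 0.5·γ·B·N_γ·s_γ = 0.5 × 17.6 × 3 × 15.1 × 0.93 = 370.74 kPa.
q_ult = 483.11 + 229.93 + 370.74 = 1083.8 kPa.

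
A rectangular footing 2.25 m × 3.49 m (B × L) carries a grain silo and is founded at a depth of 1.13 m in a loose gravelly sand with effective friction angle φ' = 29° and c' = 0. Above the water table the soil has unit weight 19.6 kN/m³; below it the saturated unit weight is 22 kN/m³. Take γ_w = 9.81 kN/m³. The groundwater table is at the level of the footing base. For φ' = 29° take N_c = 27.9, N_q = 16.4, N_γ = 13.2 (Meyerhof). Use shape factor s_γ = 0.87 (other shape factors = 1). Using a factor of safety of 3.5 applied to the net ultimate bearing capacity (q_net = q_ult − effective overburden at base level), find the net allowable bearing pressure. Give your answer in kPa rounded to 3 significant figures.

q_all(net) ≈ 142 kPa

Overburden at base level: q = 19.6 × 1.13 = 22.148 kPa.
Below the base the soil is submerged, so the ½γBN_γ term uses γ' = 22 − 9.81 = 12.19 kN/m³.
Surcharge term q·N_q = 22.148 × 16.4 = 363.23 kPa; self-weight term 0.5·γ·B·N_γ·s_γ = 0.5 × 12.19 × 2.25 × 13.2 × 0.87 = 157.49 kPa.
q_ult = 363.23 + 157.49 = 520.72 kPa.
Net ultimate: q_net = 520.72 − 22.148 = 498.57 kPa.
q_all(net) = 498.57 / 3.5 = 142.45 kPa.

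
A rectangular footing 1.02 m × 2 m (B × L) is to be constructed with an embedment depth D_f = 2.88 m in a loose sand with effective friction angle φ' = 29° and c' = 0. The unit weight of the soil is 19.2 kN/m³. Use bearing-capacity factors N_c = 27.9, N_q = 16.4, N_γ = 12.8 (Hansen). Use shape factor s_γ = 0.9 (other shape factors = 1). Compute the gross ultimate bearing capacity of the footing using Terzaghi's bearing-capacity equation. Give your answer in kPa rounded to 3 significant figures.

q_ult ≈ 1020 kPa

Effective surcharge at the founding depth q = γ·D_f = 19.2 × 2.88 = 55.296 kPa.
q_ult = q·N_q + 0.5·γ·B·N_γ·s_γ
     = 55.296 × 16.4 + 0.5 × 19.2 × 1.02 × 12.8 × 0.9
     = 906.85 + 112.8 = 1019.7 kPa.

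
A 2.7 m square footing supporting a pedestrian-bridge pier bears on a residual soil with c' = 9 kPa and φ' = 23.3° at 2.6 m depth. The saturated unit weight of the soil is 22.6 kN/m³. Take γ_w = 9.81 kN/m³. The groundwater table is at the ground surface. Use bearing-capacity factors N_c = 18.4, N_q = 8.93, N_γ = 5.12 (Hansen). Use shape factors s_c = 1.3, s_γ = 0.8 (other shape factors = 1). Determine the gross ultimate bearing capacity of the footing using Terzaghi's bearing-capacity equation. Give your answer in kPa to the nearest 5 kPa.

γ' = 22.6 − 9.81 = 12.79 kN/m³ (submerged throughout). q = 12.79 × 2.6 = 33.254 kPa; the same γ' applies in the ½γBN_γ term.
c·N_c·s_c = 9 × 18.4 × 1.3 = 215.28 kPa
q·N_q = 33.254 × 8.93 = 296.96 kPa
0.5·γ·B·N_γ·s_γ = 0.5 × 12.79 × 2.7 × 5.12 × 0.8 = 70.724 kPa
q_ult = 215.28 + 296.96 + 70.724 = 582.96 kPa.

q_ult ≈ 585 kPa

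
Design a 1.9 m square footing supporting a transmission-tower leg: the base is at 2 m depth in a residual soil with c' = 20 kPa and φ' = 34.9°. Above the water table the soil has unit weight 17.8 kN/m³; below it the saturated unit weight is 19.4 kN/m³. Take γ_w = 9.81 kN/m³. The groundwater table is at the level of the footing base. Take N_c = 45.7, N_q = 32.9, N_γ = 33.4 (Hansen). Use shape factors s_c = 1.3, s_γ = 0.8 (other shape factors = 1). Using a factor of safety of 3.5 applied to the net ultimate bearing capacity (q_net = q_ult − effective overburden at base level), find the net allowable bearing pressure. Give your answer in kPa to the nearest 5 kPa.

q_all(net) ≈ 735 kPa

q = γ·D_f = 17.8 × 2 = 35.6 kPa.
For the ½γBN_γ term take γ' = 19.4 − 9.81 = 9.59 kN/m³ (soil below base is submerged).
c·N_c·s_c = 20 × 45.7 × 1.3 = 1188.2 kPa
q·N_q = 35.6 × 32.9 = 1171.2 kPa
0.5·γ·B·N_γ·s_γ = 0.5 × 9.59 × 1.9 × 33.4 × 0.8 = 243.43 kPa
q_ult = 1188.2 + 1171.2 + 243.43 = 2602.9 kPa.
Net ultimate: q_net = 2602.9 − 35.6 = 2567.3 kPa.
q_all(net) = 2567.3 / 3.5 = 733.51 kPa.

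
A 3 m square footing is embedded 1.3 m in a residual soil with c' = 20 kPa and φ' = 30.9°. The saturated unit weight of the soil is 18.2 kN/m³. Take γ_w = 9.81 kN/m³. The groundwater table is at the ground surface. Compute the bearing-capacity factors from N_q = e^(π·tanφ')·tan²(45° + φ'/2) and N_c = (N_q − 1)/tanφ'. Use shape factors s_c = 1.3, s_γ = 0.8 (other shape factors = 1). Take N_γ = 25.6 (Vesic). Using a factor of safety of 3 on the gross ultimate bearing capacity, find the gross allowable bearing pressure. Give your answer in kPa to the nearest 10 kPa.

q_all ≈ 440 kPa

N_q = e^(π·tan30.9°)·tan²(60.45°) = 20.39; N_c = (N_q − 1)/tanφ' = 32.41.
γ' = 18.2 − 9.81 = 8.39 kN/m³ (submerged throughout). q = 8.39 × 1.3 = 10.907 kPa; the same γ' applies in the ½γBN_γ term.
c·N_c·s_c = 20 × 32.406 × 1.3 = 842.55 kPa
q·N_q = 10.907 × 20.394 = 222.44 kPa
0.5·γ·B·N_γ·s_γ = 0.5 × 8.39 × 3 × 25.6 × 0.8 = 257.74 kPa
q_ult = 842.55 + 222.44 + 257.74 = 1322.7 kPa.
q_all = 1322.7 / 3 = 440.91 kPa.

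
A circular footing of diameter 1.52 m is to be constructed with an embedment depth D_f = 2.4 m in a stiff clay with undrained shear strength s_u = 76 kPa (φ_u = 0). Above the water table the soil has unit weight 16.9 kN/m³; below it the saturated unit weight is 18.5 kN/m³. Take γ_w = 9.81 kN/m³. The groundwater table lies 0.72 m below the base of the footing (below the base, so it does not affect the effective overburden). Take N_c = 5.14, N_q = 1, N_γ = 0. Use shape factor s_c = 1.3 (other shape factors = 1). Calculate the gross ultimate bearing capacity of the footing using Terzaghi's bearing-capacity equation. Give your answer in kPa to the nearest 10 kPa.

q_ult ≈ 550 kPa

q = γ·D_f = 16.9 × 2.4 = 40.56 kPa.
c·N_c·s_c = 76 × 5.14 × 1.3 = 507.83 kPa
q·N_q = 40.56 × 1 = 40.56 kPa
q_ult = 507.83 + 40.56 = 548.39 kPa.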